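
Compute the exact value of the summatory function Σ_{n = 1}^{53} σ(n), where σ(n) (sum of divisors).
Σ_{n ≤ 53} σ(n) = 2304

Compute σ(n) for each 1 ≤ n ≤ 53: σ(1) = 1, σ(2) = 3, σ(3) = 4, σ(4) = 7, σ(5) = 6, σ(6) = 12, σ(7) = 8, σ(8) = 15, σ(9) = 13, σ(10) = 18, σ(11) = 12, σ(12) = 28, σ(13) = 14, σ(14) = 24, σ(15) = 24, σ(16) = 31, σ(17) = 18, σ(18) = 39, σ(19) = 20, σ(20) = 42, σ(21) = 32, σ(22) = 36, σ(23) = 24, σ(24) = 60, σ(25) = 31, σ(26) = 42, σ(27) = 40, σ(28) = 56, σ(29) = 30, σ(30) = 72, σ(31) = 32, σ(32) = 63, σ(33) = 48, σ(34) = 54, σ(35) = 48, σ(36) = 91, σ(37) = 38, σ(38) = 60, σ(39) = 56, σ(40) = 90, σ(41) = 42, σ(42) = 96, σ(43) = 44, σ(44) = 84, σ(45) = 78, σ(46) = 72, σ(47) = 48, σ(48) = 124, σ(49) = 57, σ(50) = 93, σ(51) = 72, σ(52) = 98, σ(53) = 54. Summing all 53 values: 2304. (Average order: Σ_{n ≤ x} σ(n) ~ (π²/12) x². For x = 53, (π²/12)·53² ≈ 2310.31.)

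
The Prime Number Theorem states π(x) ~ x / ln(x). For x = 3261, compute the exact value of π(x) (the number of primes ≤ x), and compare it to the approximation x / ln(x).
π(3261) = 461;  x/ln(x) ≈ 403.10;  relative error ≈ 12.56%.

Directly count primes up to 3261: π(3261) = 461. The PNT approximation gives 3261/ln(3261) ≈ 3261/8.08979 ≈ 403.10. Relative error (π(x) − x/ln(x)) / π(x) ≈ 12.56%; the approximation is known to undercount slightly (Li(x) is a better estimate).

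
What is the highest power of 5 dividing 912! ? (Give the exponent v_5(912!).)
v_5(912!) = 226

Legendre's formula: v_p(n!) = Σ_{k ≥ 1} ⌊n / p^k⌋. For p = 5, n = 912, the terms are:
  ⌊912/5^1⌋ = ⌊912/5⌋ = 182
  ⌊912/5^2⌋ = ⌊912/25⌋ = 36
  ⌊912/5^3⌋ = ⌊912/125⌋ = 7
  ⌊912/5^4⌋ = ⌊912/625⌋ = 1
(the next term ⌊912/5^5⌋ = 0, terminating the sum). Summing: v_5(912!) = 182 + 36 + 7 + 1 = 226.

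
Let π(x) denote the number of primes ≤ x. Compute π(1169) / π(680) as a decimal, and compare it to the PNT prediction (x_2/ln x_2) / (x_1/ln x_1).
π(1169)/π(680) = 192/123 ≈ 1.5610;  PNT prediction ≈ 1.5873.

π(680) = 123 and π(1169) = 192, so π(1169)/π(680) ≈ 1.5610. The PNT-predicted ratio is (1169/ln(1169)) / (680/ln(680)) ≈ 1.5873. The two agree to within a few percent, as expected.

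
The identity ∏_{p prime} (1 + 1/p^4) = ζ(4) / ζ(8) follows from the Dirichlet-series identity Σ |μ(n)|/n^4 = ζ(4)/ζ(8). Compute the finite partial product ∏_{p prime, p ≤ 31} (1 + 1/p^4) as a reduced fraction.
∏ = 377183486665353545574471751056805902016576/349915921480385530721123181536044923530625

The primes p ≤ 31 are [2, 3, 5, 7, 11, 13, 17, 19, 23, 29, 31]. For each, (1 + 1/p^4) = (p^4 + 1)/p^4. Multiplying these fractions over p ∈ [2, 3, 5, 7, 11, 13, 17, 19, 23, 29, 31] gives 377183486665353545574471751056805902016576/349915921480385530721123181536044923530625. (In the limit P → ∞ this tends to ζ(4)/ζ(8).)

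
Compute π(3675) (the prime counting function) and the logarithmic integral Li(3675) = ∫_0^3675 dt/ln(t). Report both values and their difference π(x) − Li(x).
π(3675) = 513;  Li(3675) ≈ 525.98;  π(x) − Li(x) ≈ -12.98.

Direct count of primes ≤ 3675 gives π(3675) = 513. Numerical evaluation of the logarithmic integral gives Li(3675) ≈ 525.98. The difference π(x) − Li(x) ≈ -12.98 is typically negative for small/moderate x (Li(x) overestimates), though Littlewood's theorem shows this sign changes infinitely often.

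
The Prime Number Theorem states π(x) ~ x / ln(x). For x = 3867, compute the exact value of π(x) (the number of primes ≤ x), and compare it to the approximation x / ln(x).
π(3867) = 536;  x/ln(x) ≈ 468.15;  relative error ≈ 12.66%.

Directly count primes up to 3867: π(3867) = 536. The PNT approximation gives 3867/ln(3867) ≈ 3867/8.26023 ≈ 468.15. Relative error (π(x) − x/ln(x)) / π(x) ≈ 12.66%; the approximation is known to undercount slightly (Li(x) is a better estimate).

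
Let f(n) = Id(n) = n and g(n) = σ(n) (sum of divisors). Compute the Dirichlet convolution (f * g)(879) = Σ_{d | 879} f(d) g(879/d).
(Id * σ)(879) = 4109

Divisors of 879: [1, 3, 293, 879]. For each d | 879:
  d = 1: Id(1) · σ(879/1) = 1 · 1176 = 1176
  d = 3: Id(3) · σ(879/3) = 3 · 294 = 882
  d = 293: Id(293) · σ(879/293) = 293 · 4 = 1172
  d = 879: Id(879) · σ(879/879) = 879 · 1 = 879
Summing: (Id * σ)(879) = 1176 + 882 + 1172 + 879 = 4109.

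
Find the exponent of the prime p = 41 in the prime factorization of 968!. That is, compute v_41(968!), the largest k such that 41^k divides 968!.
v_41(968!) = 23

Legendre's formula: v_p(n!) = Σ_{k ≥ 1} ⌊n / p^k⌋. For p = 41, n = 968, the terms are:
  ⌊968/41^1⌋ = ⌊968/41⌋ = 23
(the next term ⌊968/41^2⌋ = 0, terminating the sum). Summing: v_41(968!) = 23 = 23.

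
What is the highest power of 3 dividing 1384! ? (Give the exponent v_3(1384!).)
v_3(1384!) = 688

Legendre's formula: v_p(n!) = Σ_{k ≥ 1} ⌊n / p^k⌋. For p = 3, n = 1384, the terms are:
  ⌊1384/3^1⌋ = ⌊1384/3⌋ = 461
  ⌊1384/3^2⌋ = ⌊1384/9⌋ = 153
  ⌊1384/3^3⌋ = ⌊1384/27⌋ = 51
  ⌊1384/3^4⌋ = ⌊1384/81⌋ = 17
  ⌊1384/3^5⌋ = ⌊1384/243⌋ = 5
  ⌊1384/3^6⌋ = ⌊1384/729⌋ = 1
(the next term ⌊1384/3^7⌋ = 0, terminating the sum). Summing: v_3(1384!) = 461 + 153 + 51 + 17 + 5 + 1 = 688.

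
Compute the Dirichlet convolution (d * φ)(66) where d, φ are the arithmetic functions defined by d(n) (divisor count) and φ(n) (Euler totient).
(d * φ)(66) = 144

Divisors of 66: [1, 2, 3, 6, 11, 22, 33, 66]. For each d | 66:
  d = 1: d(1) · φ(66/1) = 1 · 20 = 20
  d = 2: d(2) · φ(66/2) = 2 · 20 = 40
  d = 3: d(3) · φ(66/3) = 2 · 10 = 20
  d = 6: d(6) · φ(66/6) = 4 · 10 = 40
  d = 11: d(11) · φ(66/11) = 2 · 2 = 4
  d = 22: d(22) · φ(66/22) = 4 · 2 = 8
  d = 33: d(33) · φ(66/33) = 4 · 1 = 4
  d = 66: d(66) · φ(66/66) = 8 · 1 = 8
Summing: (d * φ)(66) = 20 + 40 + 20 + 40 + 4 + 8 + 4 + 8 = 144.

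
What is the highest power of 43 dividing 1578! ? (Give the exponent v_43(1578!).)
v_43(1578!) = 36

Legendre's formula: v_p(n!) = Σ_{k ≥ 1} ⌊n / p^k⌋. For p = 43, n = 1578, the terms are:
  ⌊1578/43^1⌋ = ⌊1578/43⌋ = 36
(the next term ⌊1578/43^2⌋ = 0, terminating the sum). Summing: v_43(1578!) = 36 = 36.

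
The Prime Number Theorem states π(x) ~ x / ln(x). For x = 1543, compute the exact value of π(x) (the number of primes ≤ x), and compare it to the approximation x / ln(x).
π(1543) = 243;  x/ln(x) ≈ 210.18;  relative error ≈ 13.51%.

Directly count primes up to 1543: π(1543) = 243. The PNT approximation gives 1543/ln(1543) ≈ 1543/7.34148 ≈ 210.18. Relative error (π(x) − x/ln(x)) / π(x) ≈ 13.51%; the approximation is known to undercount slightly (Li(x) is a better estimate).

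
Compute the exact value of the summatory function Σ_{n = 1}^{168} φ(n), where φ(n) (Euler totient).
Σ_{n ≤ 168} φ(n) = 8610

Compute φ(n) for each 1 ≤ n ≤ 168: φ(1) = 1, φ(2) = 1, φ(3) = 2, φ(4) = 2, φ(5) = 4, φ(6) = 2, φ(7) = 6, φ(8) = 4, φ(9) = 6, φ(10) = 4, φ(11) = 10, φ(12) = 4, φ(13) = 12, φ(14) = 6, φ(15) = 8, φ(16) = 8, φ(17) = 16, φ(18) = 6, φ(19) = 18, φ(20) = 8, φ(21) = 12, φ(22) = 10, φ(23) = 22, φ(24) = 8, φ(25) = 20, φ(26) = 12, φ(27) = 18, φ(28) = 12, φ(29) = 28, φ(30) = 8, φ(31) = 30, φ(32) = 16, φ(33) = 20, φ(34) = 16, φ(35) = 24, φ(36) = 12, φ(37) = 36, φ(38) = 18, φ(39) = 24, φ(40) = 16, φ(41) = 40, φ(42) = 12, φ(43) = 42, φ(44) = 20, φ(45) = 24, φ(46) = 22, φ(47) = 46, φ(48) = 16, φ(49) = 42, φ(50) = 20, φ(51) = 32, φ(52) = 24, φ(53) = 52, φ(54) = 18, φ(55) = 40, φ(56) = 24, φ(57) = 36, φ(58) = 28, φ(59) = 58, φ(60) = 16, φ(61) = 60, φ(62) = 30, φ(63) = 36, φ(64) = 32, φ(65) = 48, φ(66) = 20, φ(67) = 66, φ(68) = 32, φ(69) = 44, φ(70) = 24, φ(71) = 70, φ(72) = 24, φ(73) = 72, φ(74) = 36, φ(75) = 40, φ(76) = 36, φ(77) = 60, φ(78) = 24, φ(79) = 78, φ(80) = 32, φ(81) = 54, φ(82) = 40, φ(83) = 82, φ(84) = 24, φ(85) = 64, φ(86) = 42, φ(87) = 56, φ(88) = 40, φ(89) = 88, φ(90) = 24, φ(91) = 72, φ(92) = 44, φ(93) = 60, φ(94) = 46, φ(95) = 72, φ(96) = 32, φ(97) = 96, φ(98) = 42, φ(99) = 60, φ(100) = 40, φ(101) = 100, φ(102) = 32, φ(103) = 102, φ(104) = 48, φ(105) = 48, φ(106) = 52, φ(107) = 106, φ(108) = 36, φ(109) = 108, φ(110) = 40, φ(111) = 72, φ(112) = 48, φ(113) = 112, φ(114) = 36, φ(115) = 88, φ(116) = 56, φ(117) = 72, φ(118) = 58, φ(119) = 96, φ(120) = 32, φ(121) = 110, φ(122) = 60, φ(123) = 80, φ(124) = 60, φ(125) = 100, φ(126) = 36, φ(127) = 126, φ(128) = 64, φ(129) = 84, φ(130) = 48, φ(131) = 130, φ(132) = 40, φ(133) = 108, φ(134) = 66, φ(135) = 72, φ(136) = 64, φ(137) = 136, φ(138) = 44, φ(139) = 138, φ(140) = 48, φ(141) = 92, φ(142) = 70, φ(143) = 120, φ(144) = 48, φ(145) = 112, φ(146) = 72, φ(147) = 84, φ(148) = 72, φ(149) = 148, φ(150) = 40, φ(151) = 150, φ(152) = 72, φ(153) = 96, φ(154) = 60, φ(155) = 120, φ(156) = 48, φ(157) = 156, φ(158) = 78, φ(159) = 104, φ(160) = 64, φ(161) = 132, φ(162) = 54, φ(163) = 162, φ(164) = 80, φ(165) = 80, φ(166) = 82, φ(167) = 166, φ(168) = 48. Summing all 168 values: 8610. (Average order: Σ_{n ≤ x} φ(n) ~ (3/π²) x². For x = 168, (3/π²)·168² ≈ 8579.07.)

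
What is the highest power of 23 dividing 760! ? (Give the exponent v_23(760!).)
v_23(760!) = 34

Legendre's formula: v_p(n!) = Σ_{k ≥ 1} ⌊n / p^k⌋. For p = 23, n = 760, the terms are:
  ⌊760/23^1⌋ = ⌊760/23⌋ = 33
  ⌊760/23^2⌋ = ⌊760/529⌋ = 1
(the next term ⌊760/23^3⌋ = 0, terminating the sum). Summing: v_23(760!) = 33 + 1 = 34.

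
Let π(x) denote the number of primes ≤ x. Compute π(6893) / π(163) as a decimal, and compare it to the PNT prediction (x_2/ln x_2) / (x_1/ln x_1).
π(6893)/π(163) = 886/38 ≈ 23.3158;  PNT prediction ≈ 24.3720.

π(163) = 38 and π(6893) = 886, so π(6893)/π(163) ≈ 23.3158. The PNT-predicted ratio is (6893/ln(6893)) / (163/ln(163)) ≈ 24.3720. The two agree to within a few percent, as expected.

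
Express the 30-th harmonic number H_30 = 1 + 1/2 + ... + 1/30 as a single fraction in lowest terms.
H_30 = 9304682830147/2329089562800

Direct summation: H_30 = 1 + 1/2 + ... + 1/30. The least common denominator is lcm(1, ..., 30) = 2329089562800; over this denominator the numerator is 2329089562800 + 1164544781400 + 776363187600 + 582272390700 + 465817912560 + 388181593800 + 332727080400 + 291136195350 + 258787729200 + 232908956280 + 211735414800 + 194090796900 + 179160735600 + 166363540200 + 155272637520 + 145568097675 + 137005268400 + 129393864600 + 122583661200 + 116454478140 + 110909026800 + 105867707400 + 101264763600 + 97045398450 + 93163582512 + 89580367800 + 86262576400 + 83181770100 + 80313433200 + 77636318760 = 9304682830147, so H_30 = 9304682830147/2329089562800 (already in lowest terms) ≈ 3.99499. (The PNT-adjacent estimate ln(30) + γ ≈ 3.97841 matches within O(1/n).)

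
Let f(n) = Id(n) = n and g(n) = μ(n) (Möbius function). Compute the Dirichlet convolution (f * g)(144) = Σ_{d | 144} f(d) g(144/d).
(Id * μ)(144) = 48

Divisors of 144: [1, 2, 3, 4, 6, 8, 9, 12, 16, 18, 24, 36, 48, 72, 144]. For each d | 144:
  d = 1: Id(1) · μ(144/1) = 1 · 0 = 0
  d = 2: Id(2) · μ(144/2) = 2 · 0 = 0
  d = 3: Id(3) · μ(144/3) = 3 · 0 = 0
  d = 4: Id(4) · μ(144/4) = 4 · 0 = 0
  d = 6: Id(6) · μ(144/6) = 6 · 0 = 0
  d = 8: Id(8) · μ(144/8) = 8 · 0 = 0
  d = 9: Id(9) · μ(144/9) = 9 · 0 = 0
  d = 12: Id(12) · μ(144/12) = 12 · 0 = 0
  d = 16: Id(16) · μ(144/16) = 16 · 0 = 0
  d = 18: Id(18) · μ(144/18) = 18 · 0 = 0
  d = 24: Id(24) · μ(144/24) = 24 · 1 = 24
  d = 36: Id(36) · μ(144/36) = 36 · 0 = 0
  d = 48: Id(48) · μ(144/48) = 48 · -1 = -48
  d = 72: Id(72) · μ(144/72) = 72 · -1 = -72
  d = 144: Id(144) · μ(144/144) = 144 · 1 = 144
Summing: (Id * μ)(144) = 0 + 0 + 0 + 0 + 0 + 0 + 0 + 0 + 0 + 0 + 24 + 0 + -48 + -72 + 144 = 48.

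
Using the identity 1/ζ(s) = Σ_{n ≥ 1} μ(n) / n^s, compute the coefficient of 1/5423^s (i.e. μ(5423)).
μ(5423) = -1

Factor n = 5423 = 11 · 17 · 29. μ(n) = 0 if any exponent ≥ 2 (not squarefree); otherwise μ(n) = (−1)^{ω(n)} where ω(n) is the number of distinct prime factors. Applying: μ(5423) = -1.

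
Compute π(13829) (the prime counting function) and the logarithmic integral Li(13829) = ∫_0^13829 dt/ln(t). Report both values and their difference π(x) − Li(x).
π(13829) = 1634;  Li(13829) ≈ 1654.34;  π(x) − Li(x) ≈ -20.34.

Direct count of primes ≤ 13829 gives π(13829) = 1634. Numerical evaluation of the logarithmic integral gives Li(13829) ≈ 1654.34. The difference π(x) − Li(x) ≈ -20.34 is typically negative for small/moderate x (Li(x) overestimates), though Littlewood's theorem shows this sign changes infinitely often.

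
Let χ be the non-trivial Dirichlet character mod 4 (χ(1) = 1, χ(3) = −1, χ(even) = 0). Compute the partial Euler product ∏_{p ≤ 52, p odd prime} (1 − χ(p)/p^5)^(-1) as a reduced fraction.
∏ = 7508883803148623376075754946450365737429310788606076172798130278074505/7537845509642297199917174706861149114875564283464393121061743521431552

The odd primes p ≤ 52 are [3, 5, 7, 11, 13, 17, 19, 23, 29, 31, 37, 41, 43, 47]. For each, χ(p) = 1 if p ≡ 1 mod 4, χ(p) = −1 if p ≡ 3 mod 4. Taking (1 − χ(p)/p^5)^(-1) = p^5/(p^5 − χ(p)): (1 − (-1)/3^5)^(-1) · (1 − (1)/5^5)^(-1) · (1 − (-1)/7^5)^(-1) · (1 − (-1)/11^5)^(-1) · (1 − (1)/13^5)^(-1) · (1 − (1)/17^5)^(-1) · (1 − (-1)/19^5)^(-1) · (1 − (-1)/23^5)^(-1) · (1 − (1)/29^5)^(-1) · (1 − (-1)/31^5)^(-1) · (1 − (1)/37^5)^(-1) · (1 − (1)/41^5)^(-1) · (1 − (-1)/43^5)^(-1) · (1 − (-1)/47^5)^(-1) = 7508883803148623376075754946450365737429310788606076172798130278074505/7537845509642297199917174706861149114875564283464393121061743521431552.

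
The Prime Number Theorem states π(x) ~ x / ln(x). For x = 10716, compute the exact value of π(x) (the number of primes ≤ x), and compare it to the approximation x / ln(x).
π(10716) = 1306;  x/ln(x) ≈ 1154.80;  relative error ≈ 11.58%.

Directly count primes up to 10716: π(10716) = 1306. The PNT approximation gives 10716/ln(10716) ≈ 10716/9.27949 ≈ 1154.80. Relative error (π(x) − x/ln(x)) / π(x) ≈ 11.58%; the approximation is known to undercount slightly (Li(x) is a better estimate).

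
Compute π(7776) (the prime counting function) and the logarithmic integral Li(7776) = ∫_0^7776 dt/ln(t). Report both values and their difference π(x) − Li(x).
π(7776) = 985;  Li(7776) ≈ 1001.45;  π(x) − Li(x) ≈ -16.45.

Direct count of primes ≤ 7776 gives π(7776) = 985. Numerical evaluation of the logarithmic integral gives Li(7776) ≈ 1001.45. The difference π(x) − Li(x) ≈ -16.45 is typically negative for small/moderate x (Li(x) overestimates), though Littlewood's theorem shows this sign changes infinitely often.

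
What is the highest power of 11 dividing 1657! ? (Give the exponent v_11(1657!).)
v_11(1657!) = 164

Legendre's formula: v_p(n!) = Σ_{k ≥ 1} ⌊n / p^k⌋. For p = 11, n = 1657, the terms are:
  ⌊1657/11^1⌋ = ⌊1657/11⌋ = 150
  ⌊1657/11^2⌋ = ⌊1657/121⌋ = 13
  ⌊1657/11^3⌋ = ⌊1657/1331⌋ = 1
(the next term ⌊1657/11^4⌋ = 0, terminating the sum). Summing: v_11(1657!) = 150 + 13 + 1 = 164.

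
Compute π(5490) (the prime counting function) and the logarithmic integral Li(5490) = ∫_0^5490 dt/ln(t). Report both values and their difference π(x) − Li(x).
π(5490) = 725;  Li(5490) ≈ 741.49;  π(x) − Li(x) ≈ -16.49.

Direct count of primes ≤ 5490 gives π(5490) = 725. Numerical evaluation of the logarithmic integral gives Li(5490) ≈ 741.49. The difference π(x) − Li(x) ≈ -16.49 is typically negative for small/moderate x (Li(x) overestimates), though Littlewood's theorem shows this sign changes infinitely often.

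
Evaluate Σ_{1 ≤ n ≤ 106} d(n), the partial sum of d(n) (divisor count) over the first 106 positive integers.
Σ_{n ≤ 106} d(n) = 514

Compute d(n) for each 1 ≤ n ≤ 106: d(1) = 1, d(2) = 2, d(3) = 2, d(4) = 3, d(5) = 2, d(6) = 4, d(7) = 2, d(8) = 4, d(9) = 3, d(10) = 4, d(11) = 2, d(12) = 6, d(13) = 2, d(14) = 4, d(15) = 4, d(16) = 5, d(17) = 2, d(18) = 6, d(19) = 2, d(20) = 6, d(21) = 4, d(22) = 4, d(23) = 2, d(24) = 8, d(25) = 3, d(26) = 4, d(27) = 4, d(28) = 6, d(29) = 2, d(30) = 8, d(31) = 2, d(32) = 6, d(33) = 4, d(34) = 4, d(35) = 4, d(36) = 9, d(37) = 2, d(38) = 4, d(39) = 4, d(40) = 8, d(41) = 2, d(42) = 8, d(43) = 2, d(44) = 6, d(45) = 6, d(46) = 4, d(47) = 2, d(48) = 10, d(49) = 3, d(50) = 6, d(51) = 4, d(52) = 6, d(53) = 2, d(54) = 8, d(55) = 4, d(56) = 8, d(57) = 4, d(58) = 4, d(59) = 2, d(60) = 12, d(61) = 2, d(62) = 4, d(63) = 6, d(64) = 7, d(65) = 4, d(66) = 8, d(67) = 2, d(68) = 6, d(69) = 4, d(70) = 8, d(71) = 2, d(72) = 12, d(73) = 2, d(74) = 4, d(75) = 6, d(76) = 6, d(77) = 4, d(78) = 8, d(79) = 2, d(80) = 10, d(81) = 5, d(82) = 4, d(83) = 2, d(84) = 12, d(85) = 4, d(86) = 4, d(87) = 4, d(88) = 8, d(89) = 2, d(90) = 12, d(91) = 4, d(92) = 6, d(93) = 4, d(94) = 4, d(95) = 4, d(96) = 12, d(97) = 2, d(98) = 6, d(99) = 6, d(100) = 9, d(101) = 2, d(102) = 8, d(103) = 2, d(104) = 8, d(105) = 8, d(106) = 4. Summing all 106 values: 514. (Dirichlet's divisor formula: Σ_{n ≤ x} d(n) = x ln(x) + (2γ − 1) x + O(√x). For x = 106, the asymptotic estimate is ≈ 510.69.)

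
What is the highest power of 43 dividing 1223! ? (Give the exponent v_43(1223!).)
v_43(1223!) = 28

Legendre's formula: v_p(n!) = Σ_{k ≥ 1} ⌊n / p^k⌋. For p = 43, n = 1223, the terms are:
  ⌊1223/43^1⌋ = ⌊1223/43⌋ = 28
(the next term ⌊1223/43^2⌋ = 0, terminating the sum). Summing: v_43(1223!) = 28 = 28.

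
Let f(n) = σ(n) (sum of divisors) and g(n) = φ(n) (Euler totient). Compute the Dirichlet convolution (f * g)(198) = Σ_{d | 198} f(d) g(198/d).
(σ * φ)(198) = 2376

Divisors of 198: [1, 2, 3, 6, 9, 11, 18, 22, 33, 66, 99, 198]. For each d | 198:
  d = 1: σ(1) · φ(198/1) = 1 · 60 = 60
  d = 2: σ(2) · φ(198/2) = 3 · 60 = 180
  d = 3: σ(3) · φ(198/3) = 4 · 20 = 80
  d = 6: σ(6) · φ(198/6) = 12 · 20 = 240
  d = 9: σ(9) · φ(198/9) = 13 · 10 = 130
  d = 11: σ(11) · φ(198/11) = 12 · 6 = 72
  d = 18: σ(18) · φ(198/18) = 39 · 10 = 390
  d = 22: σ(22) · φ(198/22) = 36 · 6 = 216
  d = 33: σ(33) · φ(198/33) = 48 · 2 = 96
  d = 66: σ(66) · φ(198/66) = 144 · 2 = 288
  d = 99: σ(99) · φ(198/99) = 156 · 1 = 156
  d = 198: σ(198) · φ(198/198) = 468 · 1 = 468
Summing: (σ * φ)(198) = 60 + 180 + 80 + 240 + 130 + 72 + 390 + 216 + 96 + 288 + 156 + 468 = 2376.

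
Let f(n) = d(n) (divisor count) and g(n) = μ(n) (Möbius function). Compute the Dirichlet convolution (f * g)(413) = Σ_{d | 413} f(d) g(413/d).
(d * μ)(413) = 1

Divisors of 413: [1, 7, 59, 413]. For each d | 413:
  d = 1: d(1) · μ(413/1) = 1 · 1 = 1
  d = 7: d(7) · μ(413/7) = 2 · -1 = -2
  d = 59: d(59) · μ(413/59) = 2 · -1 = -2
  d = 413: d(413) · μ(413/413) = 4 · 1 = 4
Summing: (d * μ)(413) = 1 + -2 + -2 + 4 = 1.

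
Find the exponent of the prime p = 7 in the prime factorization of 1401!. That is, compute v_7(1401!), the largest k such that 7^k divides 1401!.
v_7(1401!) = 232

Legendre's formula: v_p(n!) = Σ_{k ≥ 1} ⌊n / p^k⌋. For p = 7, n = 1401, the terms are:
  ⌊1401/7^1⌋ = ⌊1401/7⌋ = 200
  ⌊1401/7^2⌋ = ⌊1401/49⌋ = 28
  ⌊1401/7^3⌋ = ⌊1401/343⌋ = 4
(the next term ⌊1401/7^4⌋ = 0, terminating the sum). Summing: v_7(1401!) = 200 + 28 + 4 = 232.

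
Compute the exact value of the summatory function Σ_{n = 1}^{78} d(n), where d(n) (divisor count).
Σ_{n ≤ 78} d(n) = 356

Compute d(n) for each 1 ≤ n ≤ 78: d(1) = 1, d(2) = 2, d(3) = 2, d(4) = 3, d(5) = 2, d(6) = 4, d(7) = 2, d(8) = 4, d(9) = 3, d(10) = 4, d(11) = 2, d(12) = 6, d(13) = 2, d(14) = 4, d(15) = 4, d(16) = 5, d(17) = 2, d(18) = 6, d(19) = 2, d(20) = 6, d(21) = 4, d(22) = 4, d(23) = 2, d(24) = 8, d(25) = 3, d(26) = 4, d(27) = 4, d(28) = 6, d(29) = 2, d(30) = 8, d(31) = 2, d(32) = 6, d(33) = 4, d(34) = 4, d(35) = 4, d(36) = 9, d(37) = 2, d(38) = 4, d(39) = 4, d(40) = 8, d(41) = 2, d(42) = 8, d(43) = 2, d(44) = 6, d(45) = 6, d(46) = 4, d(47) = 2, d(48) = 10, d(49) = 3, d(50) = 6, d(51) = 4, d(52) = 6, d(53) = 2, d(54) = 8, d(55) = 4, d(56) = 8, d(57) = 4, d(58) = 4, d(59) = 2, d(60) = 12, d(61) = 2, d(62) = 4, d(63) = 6, d(64) = 7, d(65) = 4, d(66) = 8, d(67) = 2, d(68) = 6, d(69) = 4, d(70) = 8, d(71) = 2, d(72) = 12, d(73) = 2, d(74) = 4, d(75) = 6, d(76) = 6, d(77) = 4, d(78) = 8. Summing all 78 values: 356. (Dirichlet's divisor formula: Σ_{n ≤ x} d(n) = x ln(x) + (2γ − 1) x + O(√x). For x = 78, the asymptotic estimate is ≈ 351.87.)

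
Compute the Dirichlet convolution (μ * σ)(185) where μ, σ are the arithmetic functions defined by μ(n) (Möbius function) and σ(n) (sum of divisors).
(μ * σ)(185) = 185

Divisors of 185: [1, 5, 37, 185]. For each d | 185:
  d = 1: μ(1) · σ(185/1) = 1 · 228 = 228
  d = 5: μ(5) · σ(185/5) = -1 · 38 = -38
  d = 37: μ(37) · σ(185/37) = -1 · 6 = -6
  d = 185: μ(185) · σ(185/185) = 1 · 1 = 1
Summing: (μ * σ)(185) = 228 + -38 + -6 + 1 = 185.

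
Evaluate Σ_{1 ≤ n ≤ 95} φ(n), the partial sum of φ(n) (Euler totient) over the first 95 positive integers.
Σ_{n ≤ 95} φ(n) = 2774

Compute φ(n) for each 1 ≤ n ≤ 95: φ(1) = 1, φ(2) = 1, φ(3) = 2, φ(4) = 2, φ(5) = 4, φ(6) = 2, φ(7) = 6, φ(8) = 4, φ(9) = 6, φ(10) = 4, φ(11) = 10, φ(12) = 4, φ(13) = 12, φ(14) = 6, φ(15) = 8, φ(16) = 8, φ(17) = 16, φ(18) = 6, φ(19) = 18, φ(20) = 8, φ(21) = 12, φ(22) = 10, φ(23) = 22, φ(24) = 8, φ(25) = 20, φ(26) = 12, φ(27) = 18, φ(28) = 12, φ(29) = 28, φ(30) = 8, φ(31) = 30, φ(32) = 16, φ(33) = 20, φ(34) = 16, φ(35) = 24, φ(36) = 12, φ(37) = 36, φ(38) = 18, φ(39) = 24, φ(40) = 16, φ(41) = 40, φ(42) = 12, φ(43) = 42, φ(44) = 20, φ(45) = 24, φ(46) = 22, φ(47) = 46, φ(48) = 16, φ(49) = 42, φ(50) = 20, φ(51) = 32, φ(52) = 24, φ(53) = 52, φ(54) = 18, φ(55) = 40, φ(56) = 24, φ(57) = 36, φ(58) = 28, φ(59) = 58, φ(60) = 16, φ(61) = 60, φ(62) = 30, φ(63) = 36, φ(64) = 32, φ(65) = 48, φ(66) = 20, φ(67) = 66, φ(68) = 32, φ(69) = 44, φ(70) = 24, φ(71) = 70, φ(72) = 24, φ(73) = 72, φ(74) = 36, φ(75) = 40, φ(76) = 36, φ(77) = 60, φ(78) = 24, φ(79) = 78, φ(80) = 32, φ(81) = 54, φ(82) = 40, φ(83) = 82, φ(84) = 24, φ(85) = 64, φ(86) = 42, φ(87) = 56, φ(88) = 40, φ(89) = 88, φ(90) = 24, φ(91) = 72, φ(92) = 44, φ(93) = 60, φ(94) = 46, φ(95) = 72. Summing all 95 values: 2774. (Average order: Σ_{n ≤ x} φ(n) ~ (3/π²) x². For x = 95, (3/π²)·95² ≈ 2743.27.)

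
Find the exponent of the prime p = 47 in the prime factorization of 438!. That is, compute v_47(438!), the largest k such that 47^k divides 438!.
v_47(438!) = 9

Legendre's formula: v_p(n!) = Σ_{k ≥ 1} ⌊n / p^k⌋. For p = 47, n = 438, the terms are:
  ⌊438/47^1⌋ = ⌊438/47⌋ = 9
(the next term ⌊438/47^2⌋ = 0, terminating the sum). Summing: v_47(438!) = 9 = 9.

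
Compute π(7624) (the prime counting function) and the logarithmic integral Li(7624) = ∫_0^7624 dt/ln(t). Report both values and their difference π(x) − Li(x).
π(7624) = 968;  Li(7624) ≈ 984.47;  π(x) − Li(x) ≈ -16.47.

Direct count of primes ≤ 7624 gives π(7624) = 968. Numerical evaluation of the logarithmic integral gives Li(7624) ≈ 984.47. The difference π(x) − Li(x) ≈ -16.47 is typically negative for small/moderate x (Li(x) overestimates), though Littlewood's theorem shows this sign changes infinitely often.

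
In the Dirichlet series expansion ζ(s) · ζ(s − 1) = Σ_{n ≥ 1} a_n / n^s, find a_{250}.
σ(250) = 468

In the product (Σ m^0/m^s)(Σ k / k^s) = Σ (Σ_{d | n} d) / n^s, the coefficient of 1/n^s is σ(n) = Σ_{d | n} d. For n = 250, divisors are [1, 2, 5, 10, 25, 50, 125, 250]; summing: σ(250) = 468.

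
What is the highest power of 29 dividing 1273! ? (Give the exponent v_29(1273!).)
v_29(1273!) = 44

Legendre's formula: v_p(n!) = Σ_{k ≥ 1} ⌊n / p^k⌋. For p = 29, n = 1273, the terms are:
  ⌊1273/29^1⌋ = ⌊1273/29⌋ = 43
  ⌊1273/29^2⌋ = ⌊1273/841⌋ = 1
(the next term ⌊1273/29^3⌋ = 0, terminating the sum). Summing: v_29(1273!) = 43 + 1 = 44.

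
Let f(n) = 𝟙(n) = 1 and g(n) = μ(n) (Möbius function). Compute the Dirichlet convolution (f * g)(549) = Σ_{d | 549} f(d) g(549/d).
(𝟙 * μ)(549) = 0

Divisors of 549: [1, 3, 9, 61, 183, 549]. For each d | 549:
  d = 1: 𝟙(1) · μ(549/1) = 1 · 0 = 0
  d = 3: 𝟙(3) · μ(549/3) = 1 · 1 = 1
  d = 9: 𝟙(9) · μ(549/9) = 1 · -1 = -1
  d = 61: 𝟙(61) · μ(549/61) = 1 · 0 = 0
  d = 183: 𝟙(183) · μ(549/183) = 1 · -1 = -1
  d = 549: 𝟙(549) · μ(549/549) = 1 · 1 = 1
Summing: (𝟙 * μ)(549) = 0 + 1 + -1 + 0 + -1 + 1 = 0.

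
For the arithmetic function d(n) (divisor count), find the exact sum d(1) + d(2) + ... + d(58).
Σ_{n ≤ 58} d(n) = 247

Compute d(n) for each 1 ≤ n ≤ 58: d(1) = 1, d(2) = 2, d(3) = 2, d(4) = 3, d(5) = 2, d(6) = 4, d(7) = 2, d(8) = 4, d(9) = 3, d(10) = 4, d(11) = 2, d(12) = 6, d(13) = 2, d(14) = 4, d(15) = 4, d(16) = 5, d(17) = 2, d(18) = 6, d(19) = 2, d(20) = 6, d(21) = 4, d(22) = 4, d(23) = 2, d(24) = 8, d(25) = 3, d(26) = 4, d(27) = 4, d(28) = 6, d(29) = 2, d(30) = 8, d(31) = 2, d(32) = 6, d(33) = 4, d(34) = 4, d(35) = 4, d(36) = 9, d(37) = 2, d(38) = 4, d(39) = 4, d(40) = 8, d(41) = 2, d(42) = 8, d(43) = 2, d(44) = 6, d(45) = 6, d(46) = 4, d(47) = 2, d(48) = 10, d(49) = 3, d(50) = 6, d(51) = 4, d(52) = 6, d(53) = 2, d(54) = 8, d(55) = 4, d(56) = 8, d(57) = 4, d(58) = 4. Summing all 58 values: 247. (Dirichlet's divisor formula: Σ_{n ≤ x} d(n) = x ln(x) + (2γ − 1) x + O(√x). For x = 58, the asymptotic estimate is ≈ 244.46.)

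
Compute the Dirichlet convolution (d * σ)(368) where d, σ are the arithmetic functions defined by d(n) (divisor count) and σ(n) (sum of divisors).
(d * σ)(368) = 2574

Divisors of 368: [1, 2, 4, 8, 16, 23, 46, 92, 184, 368]. For each d | 368:
  d = 1: d(1) · σ(368/1) = 1 · 744 = 744
  d = 2: d(2) · σ(368/2) = 2 · 360 = 720
  d = 4: d(4) · σ(368/4) = 3 · 168 = 504
  d = 8: d(8) · σ(368/8) = 4 · 72 = 288
  d = 16: d(16) · σ(368/16) = 5 · 24 = 120
  d = 23: d(23) · σ(368/23) = 2 · 31 = 62
  d = 46: d(46) · σ(368/46) = 4 · 15 = 60
  d = 92: d(92) · σ(368/92) = 6 · 7 = 42
  d = 184: d(184) · σ(368/184) = 8 · 3 = 24
  d = 368: d(368) · σ(368/368) = 10 · 1 = 10
Summing: (d * σ)(368) = 744 + 720 + 504 + 288 + 120 + 62 + 60 + 42 + 24 + 10 = 2574.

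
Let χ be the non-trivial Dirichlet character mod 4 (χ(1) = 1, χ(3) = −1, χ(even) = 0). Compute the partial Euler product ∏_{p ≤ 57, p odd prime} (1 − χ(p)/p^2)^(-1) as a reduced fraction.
∏ = 6080498115610191266973991/6635764829241999360000000

The odd primes p ≤ 57 are [3, 5, 7, 11, 13, 17, 19, 23, 29, 31, 37, 41, 43, 47, 53]. For each, χ(p) = 1 if p ≡ 1 mod 4, χ(p) = −1 if p ≡ 3 mod 4. Taking (1 − χ(p)/p^2)^(-1) = p^2/(p^2 − χ(p)): (1 − (-1)/3^2)^(-1) · (1 − (1)/5^2)^(-1) · (1 − (-1)/7^2)^(-1) · (1 − (-1)/11^2)^(-1) · (1 − (1)/13^2)^(-1) · (1 − (1)/17^2)^(-1) · (1 − (-1)/19^2)^(-1) · (1 − (-1)/23^2)^(-1) · (1 − (1)/29^2)^(-1) · (1 − (-1)/31^2)^(-1) · (1 − (1)/37^2)^(-1) · (1 − (1)/41^2)^(-1) · (1 − (-1)/43^2)^(-1) · (1 − (-1)/47^2)^(-1) · (1 − (1)/53^2)^(-1) = 6080498115610191266973991/6635764829241999360000000.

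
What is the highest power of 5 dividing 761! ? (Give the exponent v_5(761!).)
v_5(761!) = 189

Legendre's formula: v_p(n!) = Σ_{k ≥ 1} ⌊n / p^k⌋. For p = 5, n = 761, the terms are:
  ⌊761/5^1⌋ = ⌊761/5⌋ = 152
  ⌊761/5^2⌋ = ⌊761/25⌋ = 30
  ⌊761/5^3⌋ = ⌊761/125⌋ = 6
  ⌊761/5^4⌋ = ⌊761/625⌋ = 1
(the next term ⌊761/5^5⌋ = 0, terminating the sum). Summing: v_5(761!) = 152 + 30 + 6 + 1 = 189.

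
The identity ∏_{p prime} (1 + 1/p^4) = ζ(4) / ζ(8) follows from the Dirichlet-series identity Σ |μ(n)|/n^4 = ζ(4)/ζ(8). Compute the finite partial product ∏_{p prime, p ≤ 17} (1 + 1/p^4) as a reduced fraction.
∏ = 269172760629240720452/249717000818881220625

The primes p ≤ 17 are [2, 3, 5, 7, 11, 13, 17]. For each, (1 + 1/p^4) = (p^4 + 1)/p^4. Multiplying these fractions over p ∈ [2, 3, 5, 7, 11, 13, 17] gives 269172760629240720452/249717000818881220625. (In the limit P → ∞ this tends to ζ(4)/ζ(8).)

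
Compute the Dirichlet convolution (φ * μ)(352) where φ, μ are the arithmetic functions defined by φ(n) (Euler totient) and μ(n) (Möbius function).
(φ * μ)(352) = 72

Divisors of 352: [1, 2, 4, 8, 11, 16, 22, 32, 44, 88, 176, 352]. For each d | 352:
  d = 1: φ(1) · μ(352/1) = 1 · 0 = 0
  d = 2: φ(2) · μ(352/2) = 1 · 0 = 0
  d = 4: φ(4) · μ(352/4) = 2 · 0 = 0
  d = 8: φ(8) · μ(352/8) = 4 · 0 = 0
  d = 11: φ(11) · μ(352/11) = 10 · 0 = 0
  d = 16: φ(16) · μ(352/16) = 8 · 1 = 8
  d = 22: φ(22) · μ(352/22) = 10 · 0 = 0
  d = 32: φ(32) · μ(352/32) = 16 · -1 = -16
  d = 44: φ(44) · μ(352/44) = 20 · 0 = 0
  d = 88: φ(88) · μ(352/88) = 40 · 0 = 0
  d = 176: φ(176) · μ(352/176) = 80 · -1 = -80
  d = 352: φ(352) · μ(352/352) = 160 · 1 = 160
Summing: (φ * μ)(352) = 0 + 0 + 0 + 0 + 0 + 8 + 0 + -16 + 0 + 0 + -80 + 160 = 72.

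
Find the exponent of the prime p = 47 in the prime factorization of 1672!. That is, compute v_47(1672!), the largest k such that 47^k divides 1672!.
v_47(1672!) = 35

Legendre's formula: v_p(n!) = Σ_{k ≥ 1} ⌊n / p^k⌋. For p = 47, n = 1672, the terms are:
  ⌊1672/47^1⌋ = ⌊1672/47⌋ = 35
(the next term ⌊1672/47^2⌋ = 0, terminating the sum). Summing: v_47(1672!) = 35 = 35.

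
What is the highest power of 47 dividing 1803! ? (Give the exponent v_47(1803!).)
v_47(1803!) = 38

Legendre's formula: v_p(n!) = Σ_{k ≥ 1} ⌊n / p^k⌋. For p = 47, n = 1803, the terms are:
  ⌊1803/47^1⌋ = ⌊1803/47⌋ = 38
(the next term ⌊1803/47^2⌋ = 0, terminating the sum). Summing: v_47(1803!) = 38 = 38.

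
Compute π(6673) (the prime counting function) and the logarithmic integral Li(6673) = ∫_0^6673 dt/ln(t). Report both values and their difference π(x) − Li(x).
π(6673) = 860;  Li(6673) ≈ 877.30;  π(x) − Li(x) ≈ -17.30.

Direct count of primes ≤ 6673 gives π(6673) = 860. Numerical evaluation of the logarithmic integral gives Li(6673) ≈ 877.30. The difference π(x) − Li(x) ≈ -17.30 is typically negative for small/moderate x (Li(x) overestimates), though Littlewood's theorem shows this sign changes infinitely often.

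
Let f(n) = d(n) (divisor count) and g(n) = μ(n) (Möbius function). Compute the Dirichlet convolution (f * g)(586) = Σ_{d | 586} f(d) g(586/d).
(d * μ)(586) = 1

Divisors of 586: [1, 2, 293, 586]. For each d | 586:
  d = 1: d(1) · μ(586/1) = 1 · 1 = 1
  d = 2: d(2) · μ(586/2) = 2 · -1 = -2
  d = 293: d(293) · μ(586/293) = 2 · -1 = -2
  d = 586: d(586) · μ(586/586) = 4 · 1 = 4
Summing: (d * μ)(586) = 1 + -2 + -2 + 4 = 1.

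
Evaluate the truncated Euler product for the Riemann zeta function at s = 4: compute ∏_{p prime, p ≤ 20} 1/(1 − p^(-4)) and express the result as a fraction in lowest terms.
∏ = 7064087752265346803/6526834216796160000

The primes p ≤ 20 are [2, 3, 5, 7, 11, 13, 17, 19]. For each prime, (1 − 1/p^4)^(-1) = p^4 / (p^4 − 1). The product is (1 − 1/2^4)^(-1), (1 − 1/3^4)^(-1), (1 − 1/5^4)^(-1), (1 − 1/7^4)^(-1), (1 − 1/11^4)^(-1), (1 − 1/13^4)^(-1), (1 − 1/17^4)^(-1), (1 − 1/19^4)^(-1) = ∏ p^4 / (p^4 − 1) = 7064087752265346803/6526834216796160000.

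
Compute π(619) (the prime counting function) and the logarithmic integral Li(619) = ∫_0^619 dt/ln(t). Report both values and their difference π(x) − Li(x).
π(619) = 114;  Li(619) ≈ 120.61;  π(x) − Li(x) ≈ -6.61.

Direct count of primes ≤ 619 gives π(619) = 114. Numerical evaluation of the logarithmic integral gives Li(619) ≈ 120.61. The difference π(x) − Li(x) ≈ -6.61 is typically negative for small/moderate x (Li(x) overestimates), though Littlewood's theorem shows this sign changes infinitely often.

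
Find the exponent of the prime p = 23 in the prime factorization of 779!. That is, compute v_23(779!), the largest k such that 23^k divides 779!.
v_23(779!) = 34

Legendre's formula: v_p(n!) = Σ_{k ≥ 1} ⌊n / p^k⌋. For p = 23, n = 779, the terms are:
  ⌊779/23^1⌋ = ⌊779/23⌋ = 33
  ⌊779/23^2⌋ = ⌊779/529⌋ = 1
(the next term ⌊779/23^3⌋ = 0, terminating the sum). Summing: v_23(779!) = 33 + 1 = 34.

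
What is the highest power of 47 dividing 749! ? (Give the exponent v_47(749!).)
v_47(749!) = 15

Legendre's formula: v_p(n!) = Σ_{k ≥ 1} ⌊n / p^k⌋. For p = 47, n = 749, the terms are:
  ⌊749/47^1⌋ = ⌊749/47⌋ = 15
(the next term ⌊749/47^2⌋ = 0, terminating the sum). Summing: v_47(749!) = 15 = 15.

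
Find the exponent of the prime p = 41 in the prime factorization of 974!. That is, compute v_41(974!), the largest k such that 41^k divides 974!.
v_41(974!) = 23

Legendre's formula: v_p(n!) = Σ_{k ≥ 1} ⌊n / p^k⌋. For p = 41, n = 974, the terms are:
  ⌊974/41^1⌋ = ⌊974/41⌋ = 23
(the next term ⌊974/41^2⌋ = 0, terminating the sum). Summing: v_41(974!) = 23 = 23.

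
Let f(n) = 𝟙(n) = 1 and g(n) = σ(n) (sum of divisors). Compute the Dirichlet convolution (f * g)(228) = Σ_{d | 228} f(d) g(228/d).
(𝟙 * σ)(228) = 1155

Divisors of 228: [1, 2, 3, 4, 6, 12, 19, 38, 57, 76, 114, 228]. For each d | 228:
  d = 1: 𝟙(1) · σ(228/1) = 1 · 560 = 560
  d = 2: 𝟙(2) · σ(228/2) = 1 · 240 = 240
  d = 3: 𝟙(3) · σ(228/3) = 1 · 140 = 140
  d = 4: 𝟙(4) · σ(228/4) = 1 · 80 = 80
  d = 6: 𝟙(6) · σ(228/6) = 1 · 60 = 60
  d = 12: 𝟙(12) · σ(228/12) = 1 · 20 = 20
  d = 19: 𝟙(19) · σ(228/19) = 1 · 28 = 28
  d = 38: 𝟙(38) · σ(228/38) = 1 · 12 = 12
  d = 57: 𝟙(57) · σ(228/57) = 1 · 7 = 7
  d = 76: 𝟙(76) · σ(228/76) = 1 · 4 = 4
  d = 114: 𝟙(114) · σ(228/114) = 1 · 3 = 3
  d = 228: 𝟙(228) · σ(228/228) = 1 · 1 = 1
Summing: (𝟙 * σ)(228) = 560 + 240 + 140 + 80 + 60 + 20 + 28 + 12 + 7 + 4 + 3 + 1 = 1155.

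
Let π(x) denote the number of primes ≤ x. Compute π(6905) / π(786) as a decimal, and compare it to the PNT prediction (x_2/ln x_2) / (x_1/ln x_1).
π(6905)/π(786) = 887/137 ≈ 6.4745;  PNT prediction ≈ 6.6255.

π(786) = 137 and π(6905) = 887, so π(6905)/π(786) ≈ 6.4745. The PNT-predicted ratio is (6905/ln(6905)) / (786/ln(786)) ≈ 6.6255. The two agree to within a few percent, as expected.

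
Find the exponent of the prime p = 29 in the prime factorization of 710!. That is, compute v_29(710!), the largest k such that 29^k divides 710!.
v_29(710!) = 24

Legendre's formula: v_p(n!) = Σ_{k ≥ 1} ⌊n / p^k⌋. For p = 29, n = 710, the terms are:
  ⌊710/29^1⌋ = ⌊710/29⌋ = 24
(the next term ⌊710/29^2⌋ = 0, terminating the sum). Summing: v_29(710!) = 24 = 24.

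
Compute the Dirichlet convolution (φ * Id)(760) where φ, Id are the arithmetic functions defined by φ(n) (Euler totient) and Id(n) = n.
(φ * Id)(760) = 6660

Divisors of 760: [1, 2, 4, 5, 8, 10, 19, 20, 38, 40, 76, 95, 152, 190, 380, 760]. For each d | 760:
  d = 1: φ(1) · Id(760/1) = 1 · 760 = 760
  d = 2: φ(2) · Id(760/2) = 1 · 380 = 380
  d = 4: φ(4) · Id(760/4) = 2 · 190 = 380
  d = 5: φ(5) · Id(760/5) = 4 · 152 = 608
  d = 8: φ(8) · Id(760/8) = 4 · 95 = 380
  d = 10: φ(10) · Id(760/10) = 4 · 76 = 304
  d = 19: φ(19) · Id(760/19) = 18 · 40 = 720
  d = 20: φ(20) · Id(760/20) = 8 · 38 = 304
  d = 38: φ(38) · Id(760/38) = 18 · 20 = 360
  d = 40: φ(40) · Id(760/40) = 16 · 19 = 304
  d = 76: φ(76) · Id(760/76) = 36 · 10 = 360
  d = 95: φ(95) · Id(760/95) = 72 · 8 = 576
  d = 152: φ(152) · Id(760/152) = 72 · 5 = 360
  d = 190: φ(190) · Id(760/190) = 72 · 4 = 288
  d = 380: φ(380) · Id(760/380) = 144 · 2 = 288
  d = 760: φ(760) · Id(760/760) = 288 · 1 = 288
Summing: (φ * Id)(760) = 760 + 380 + 380 + 608 + 380 + 304 + 720 + 304 + 360 + 304 + 360 + 576 + 360 + 288 + 288 + 288 = 6660.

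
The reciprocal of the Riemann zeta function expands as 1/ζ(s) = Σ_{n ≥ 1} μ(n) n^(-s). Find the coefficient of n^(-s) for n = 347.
μ(347) = -1

Factor n = 347 = 347. μ(n) = 0 if any exponent ≥ 2 (not squarefree); otherwise μ(n) = (−1)^{ω(n)} where ω(n) is the number of distinct prime factors. Applying: μ(347) = -1.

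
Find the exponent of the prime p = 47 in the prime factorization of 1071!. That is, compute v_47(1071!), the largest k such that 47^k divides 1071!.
v_47(1071!) = 22

Legendre's formula: v_p(n!) = Σ_{k ≥ 1} ⌊n / p^k⌋. For p = 47, n = 1071, the terms are:
  ⌊1071/47^1⌋ = ⌊1071/47⌋ = 22
(the next term ⌊1071/47^2⌋ = 0, terminating the sum). Summing: v_47(1071!) = 22 = 22.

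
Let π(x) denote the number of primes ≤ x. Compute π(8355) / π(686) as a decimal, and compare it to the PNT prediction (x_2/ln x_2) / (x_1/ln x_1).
π(8355)/π(686) = 1046/124 ≈ 8.4355;  PNT prediction ≈ 8.8080.

π(686) = 124 and π(8355) = 1046, so π(8355)/π(686) ≈ 8.4355. The PNT-predicted ratio is (8355/ln(8355)) / (686/ln(686)) ≈ 8.8080. The two agree to within a few percent, as expected.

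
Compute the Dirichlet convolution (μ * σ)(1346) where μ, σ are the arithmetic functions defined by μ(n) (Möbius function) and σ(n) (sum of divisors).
(μ * σ)(1346) = 1346

Divisors of 1346: [1, 2, 673, 1346]. For each d | 1346:
  d = 1: μ(1) · σ(1346/1) = 1 · 2022 = 2022
  d = 2: μ(2) · σ(1346/2) = -1 · 674 = -674
  d = 673: μ(673) · σ(1346/673) = -1 · 3 = -3
  d = 1346: μ(1346) · σ(1346/1346) = 1 · 1 = 1
Summing: (μ * σ)(1346) = 2022 + -674 + -3 + 1 = 1346.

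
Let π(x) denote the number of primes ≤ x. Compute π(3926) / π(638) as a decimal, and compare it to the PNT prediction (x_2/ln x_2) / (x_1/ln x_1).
π(3926)/π(638) = 544/115 ≈ 4.7304;  PNT prediction ≈ 4.8024.

π(638) = 115 and π(3926) = 544, so π(3926)/π(638) ≈ 4.7304. The PNT-predicted ratio is (3926/ln(3926)) / (638/ln(638)) ≈ 4.8024. The two agree to within a few percent, as expected.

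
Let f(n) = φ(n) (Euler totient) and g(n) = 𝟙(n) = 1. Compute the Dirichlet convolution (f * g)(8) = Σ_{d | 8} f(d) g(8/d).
(φ * 𝟙)(8) = 8

Divisors of 8: [1, 2, 4, 8]. For each d | 8:
  d = 1: φ(1) · 𝟙(8/1) = 1 · 1 = 1
  d = 2: φ(2) · 𝟙(8/2) = 1 · 1 = 1
  d = 4: φ(4) · 𝟙(8/4) = 2 · 1 = 2
  d = 8: φ(8) · 𝟙(8/8) = 4 · 1 = 4
Summing: (φ * 𝟙)(8) = 1 + 1 + 2 + 4 = 8.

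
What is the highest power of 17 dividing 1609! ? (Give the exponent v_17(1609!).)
v_17(1609!) = 99

Legendre's formula: v_p(n!) = Σ_{k ≥ 1} ⌊n / p^k⌋. For p = 17, n = 1609, the terms are:
  ⌊1609/17^1⌋ = ⌊1609/17⌋ = 94
  ⌊1609/17^2⌋ = ⌊1609/289⌋ = 5
(the next term ⌊1609/17^3⌋ = 0, terminating the sum). Summing: v_17(1609!) = 94 + 5 = 99.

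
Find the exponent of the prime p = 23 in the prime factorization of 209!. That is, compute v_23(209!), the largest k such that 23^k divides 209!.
v_23(209!) = 9

Legendre's formula: v_p(n!) = Σ_{k ≥ 1} ⌊n / p^k⌋. For p = 23, n = 209, the terms are:
  ⌊209/23^1⌋ = ⌊209/23⌋ = 9
(the next term ⌊209/23^2⌋ = 0, terminating the sum). Summing: v_23(209!) = 9 = 9.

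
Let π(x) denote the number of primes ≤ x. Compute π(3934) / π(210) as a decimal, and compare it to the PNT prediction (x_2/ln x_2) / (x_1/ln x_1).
π(3934)/π(210) = 546/46 ≈ 11.8696;  PNT prediction ≈ 12.1015.

π(210) = 46 and π(3934) = 546, so π(3934)/π(210) ≈ 11.8696. The PNT-predicted ratio is (3934/ln(3934)) / (210/ln(210)) ≈ 12.1015. The two agree to within a few percent, as expected.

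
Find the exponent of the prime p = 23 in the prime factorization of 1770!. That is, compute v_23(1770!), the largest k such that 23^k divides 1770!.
v_23(1770!) = 79

Legendre's formula: v_p(n!) = Σ_{k ≥ 1} ⌊n / p^k⌋. For p = 23, n = 1770, the terms are:
  ⌊1770/23^1⌋ = ⌊1770/23⌋ = 76
  ⌊1770/23^2⌋ = ⌊1770/529⌋ = 3
(the next term ⌊1770/23^3⌋ = 0, terminating the sum). Summing: v_23(1770!) = 76 + 3 = 79.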